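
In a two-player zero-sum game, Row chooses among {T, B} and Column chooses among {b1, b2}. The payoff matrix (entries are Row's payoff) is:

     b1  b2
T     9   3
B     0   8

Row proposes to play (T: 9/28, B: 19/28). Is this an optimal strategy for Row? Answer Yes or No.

Against b1 this mix gives (9/28)·9 + (19/28)·0 = 81/28.
Against b2 this mix gives (9/28)·3 + (19/28)·8 = 179/28.
Column will play b1, holding Row to 81/28. Shifting weight toward the row that does better against b1 would raise this floor (the equalizing mix achieves 36/7 against both b1 and b2), so the proposed strategy is not optimal.

No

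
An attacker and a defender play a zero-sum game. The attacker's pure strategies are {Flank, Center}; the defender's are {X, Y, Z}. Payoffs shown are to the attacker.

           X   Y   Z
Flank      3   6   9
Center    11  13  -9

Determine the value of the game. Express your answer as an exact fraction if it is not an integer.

63/13

Row minima: Flank → 3, Center → -9; maximin = 3.
Column maxima: X → 11, Y → 13, Z → 9; minimax = 9.
3 ≠ 9, so there is no saddle point; optimal play is mixed.
Y is strictly dominated by X (it gives the attacker strictly more in every row), so the defender never plays it.
On the remaining 2×2 (Flank, Center vs X, Z):
Let the attacker play Flank with probability p. Expected payoff against X: 3p + 11(1−p) = −8p + 11; against Z: 9p + (-9)(1−p) = 18p − 9.
Setting these equal: −8p + 11 = 18p − 9 ⇒ −26p = -20 ⇒ p = 10/13, and the value is (-8)·(10/13) + 11 = 63/13.
For the defender: with q = P(X), equating Flank's and Center's payoffs gives −6q + 9 = 20q − 9 ⇒ q = 9/13.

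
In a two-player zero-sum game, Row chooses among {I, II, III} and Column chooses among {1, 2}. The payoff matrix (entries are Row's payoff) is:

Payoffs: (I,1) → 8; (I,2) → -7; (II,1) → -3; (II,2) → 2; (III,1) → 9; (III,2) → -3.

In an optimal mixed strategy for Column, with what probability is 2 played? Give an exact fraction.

12/17

Row minima: I → -7, II → -3, III → -3; maximin = -3.
Column maxima: 1 → 9, 2 → 2; minimax = 2.
-3 ≠ 2, so there is no saddle point; optimal play is mixed.
I is strictly dominated by III, so Row never plays it.
On the remaining 2×2 (II, III vs 1, 2):
Let Row play II with probability p. Expected payoff against 1: (-3)p + 9(1−p) = −12p + 9; against 2: 2p + (-3)(1−p) = 5p − 3.
Setting these equal: −12p + 9 = 5p − 3 ⇒ −17p = -12 ⇒ p = 12/17, and the value is (-12)·(12/17) + 9 = 9/17.
For Column: with q = P(1), equating II's and III's payoffs gives −5q + 2 = 12q − 3 ⇒ q = 5/17.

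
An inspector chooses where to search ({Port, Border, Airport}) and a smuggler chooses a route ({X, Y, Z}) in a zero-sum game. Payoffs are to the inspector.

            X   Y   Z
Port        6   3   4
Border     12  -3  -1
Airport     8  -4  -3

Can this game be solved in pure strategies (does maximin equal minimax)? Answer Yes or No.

Row minima: Port → 3, Border → -3, Airport → -4; maximin = 3.
Column maxima: X → 12, Y → 3, Z → 4; minimax = 3.
maximin = minimax = 3, so a saddle point exists.

Yes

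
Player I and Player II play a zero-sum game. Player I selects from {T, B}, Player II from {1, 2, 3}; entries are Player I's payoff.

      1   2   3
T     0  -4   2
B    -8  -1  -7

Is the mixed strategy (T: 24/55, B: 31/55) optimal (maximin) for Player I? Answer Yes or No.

No

Against 1 this mix gives (24/55)·0 + (31/55)·(-8) = -248/55.
Against 2 this mix gives (24/55)·(-4) + (31/55)·(-1) = -127/55.
Against 3 this mix gives (24/55)·2 + (31/55)·(-7) = -169/55.
Player II will play 1, holding Player I to -248/55. Shifting weight toward the row that does better against 1 would raise this floor (the equalizing mix achieves -32/11 against both 1 and 2), so the proposed strategy is not optimal.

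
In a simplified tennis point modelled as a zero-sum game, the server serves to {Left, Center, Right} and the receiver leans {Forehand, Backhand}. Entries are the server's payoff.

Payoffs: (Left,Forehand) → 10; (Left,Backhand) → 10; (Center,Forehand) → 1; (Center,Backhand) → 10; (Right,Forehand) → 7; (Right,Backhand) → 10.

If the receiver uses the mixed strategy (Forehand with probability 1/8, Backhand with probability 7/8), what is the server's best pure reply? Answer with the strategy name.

Left

Expected payoff of Left: (1/8)·10 + (7/8)·10 = 10.
Expected payoff of Center: (1/8)·1 + (7/8)·10 = 71/8.
Expected payoff of Right: (1/8)·7 + (7/8)·10 = 77/8.
The largest is 10, so the server's best response is Left.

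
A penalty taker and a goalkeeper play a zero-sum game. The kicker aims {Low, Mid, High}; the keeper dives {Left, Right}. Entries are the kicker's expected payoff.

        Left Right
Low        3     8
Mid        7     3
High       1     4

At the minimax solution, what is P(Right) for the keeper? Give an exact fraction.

Row minima: Low → 3, Mid → 3, High → 1; maximin = 3.
Column maxima: Left → 7, Right → 8; minimax = 7.
3 ≠ 7, so there is no saddle point; optimal play is mixed.
High is strictly dominated by Low, so the kicker never plays it.
On the remaining 2×2 (Low, Mid vs Left, Right):
Let the kicker play Low with probability p. Expected payoff against Left: 3p + 7(1−p) = −4p + 7; against Right: 8p + 3(1−p) = 5p + 3.
Setting these equal: −4p + 7 = 5p + 3 ⇒ −9p = -4 ⇒ p = 4/9, and the value is (-4)·(4/9) + 7 = 47/9.
For the keeper: with q = P(Left), equating Low's and Mid's payoffs gives −5q + 8 = 4q + 3 ⇒ q = 5/9.

4/9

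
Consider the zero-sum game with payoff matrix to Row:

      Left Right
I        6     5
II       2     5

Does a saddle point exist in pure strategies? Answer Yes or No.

Row minima: I → 5, II → 2; maximin = 5.
Column maxima: Left → 6, Right → 5; minimax = 5.
maximin = minimax = 5, so a saddle point exists.

Yes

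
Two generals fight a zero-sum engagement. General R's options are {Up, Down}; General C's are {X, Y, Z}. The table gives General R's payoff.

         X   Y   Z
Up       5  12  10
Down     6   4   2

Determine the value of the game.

Row minima: Up → 5, Down → 2; maximin = 5.
Column maxima: X → 6, Y → 12, Z → 10; minimax = 6.
5 ≠ 6, so there is no saddle point; optimal play is mixed.
Y is strictly dominated by Z (it gives General R strictly more in every row), so General C never plays it.
On the remaining 2×2 (Up, Down vs X, Z):
Let General R play Up with probability p. Expected payoff against X: 5p + 6(1−p) = −p + 6; against Z: 10p + 2(1−p) = 8p + 2.
Setting these equal: −p + 6 = 8p + 2 ⇒ −9p = -4 ⇒ p = 4/9, and the value is (-1)·(4/9) + 6 = 50/9.
For General C: with q = P(X), equating Up's and Down's payoffs gives −5q + 10 = 4q + 2 ⇒ q = 8/9.

50/9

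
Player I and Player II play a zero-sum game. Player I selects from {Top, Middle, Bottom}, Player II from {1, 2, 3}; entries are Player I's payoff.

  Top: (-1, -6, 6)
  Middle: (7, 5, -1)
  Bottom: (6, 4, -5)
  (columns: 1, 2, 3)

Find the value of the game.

Row minima: Top → -6, Middle → -1, Bottom → -5; maximin = -1.
Column maxima: 1 → 7, 2 → 5, 3 → 6; minimax = 5.
-1 ≠ 5, so there is no saddle point; optimal play is mixed.
Bottom is strictly dominated by Middle, so Player I never plays it.
1 is strictly dominated by 2 (it gives Player I strictly more in every row), so Player II never plays it.
On the remaining 2×2 (Top, Middle vs 2, 3):
Let Player I play Top with probability p. Expected payoff against 2: (-6)p + 5(1−p) = −11p + 5; against 3: 6p + (-1)(1−p) = 7p − 1.
Setting these equal: −11p + 5 = 7p − 1 ⇒ −18p = -6 ⇒ p = 1/3, and the value is (-11)·(1/3) + 5 = 4/3.
For Player II: with q = P(2), equating Top's and Middle's payoffs gives −12q + 6 = 6q − 1 ⇒ q = 7/18.

4/3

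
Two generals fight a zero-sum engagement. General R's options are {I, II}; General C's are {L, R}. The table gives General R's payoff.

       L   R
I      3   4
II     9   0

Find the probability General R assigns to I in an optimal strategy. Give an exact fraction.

Row minima: I → 3, II → 0; maximin = 3.
Column maxima: L → 9, R → 4; minimax = 4.
3 ≠ 4, so there is no saddle point; optimal play is mixed.
Let General R play I with probability p. Expected payoff against L: 3p + 9(1−p) = −6p + 9; against R: 4p + 0(1−p) = 4p.
Setting these equal: −6p + 9 = 4p ⇒ −10p = -9 ⇒ p = 9/10, and the value is (-6)·(9/10) + 9 = 18/5.
For General C: with q = P(L), equating I's and II's payoffs gives −q + 4 = 9q ⇒ q = 2/5.

9/10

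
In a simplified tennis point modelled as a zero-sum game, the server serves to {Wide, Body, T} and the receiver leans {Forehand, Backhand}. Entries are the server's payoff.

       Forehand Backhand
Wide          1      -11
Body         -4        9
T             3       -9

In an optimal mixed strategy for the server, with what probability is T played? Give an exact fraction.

13/25

Row minima: Wide → -11, Body → -4, T → -9; maximin = -4.
Column maxima: Forehand → 3, Backhand → 9; minimax = 3.
-4 ≠ 3, so there is no saddle point; optimal play is mixed.
Wide is strictly dominated by T, so the server never plays it.
On the remaining 2×2 (Body, T vs Forehand, Backhand):
Let the server play Body with probability p. Expected payoff against Forehand: (-4)p + 3(1−p) = −7p + 3; against Backhand: 9p + (-9)(1−p) = 18p − 9.
Setting these equal: −7p + 3 = 18p − 9 ⇒ −25p = -12 ⇒ p = 12/25, and the value is (-7)·(12/25) + 3 = -9/25.
For the receiver: with q = P(Forehand), equating Body's and T's payoffs gives −13q + 9 = 12q − 9 ⇒ q = 18/25.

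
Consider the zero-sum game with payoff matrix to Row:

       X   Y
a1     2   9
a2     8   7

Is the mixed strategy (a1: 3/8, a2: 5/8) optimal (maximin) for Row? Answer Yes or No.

No

Against X this mix gives (3/8)·2 + (5/8)·8 = 23/4.
Against Y this mix gives (3/8)·9 + (5/8)·7 = 31/4.
Column will play X, holding Row to 23/4. Shifting weight toward the row that does better against X would raise this floor (the equalizing mix achieves 29/4 against both X and Y), so the proposed strategy is not optimal.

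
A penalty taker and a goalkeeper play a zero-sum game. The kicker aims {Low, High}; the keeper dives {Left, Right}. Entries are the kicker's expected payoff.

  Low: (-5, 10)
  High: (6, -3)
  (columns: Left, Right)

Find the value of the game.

15/8

Row minima: Low → -5, High → -3; maximin = -3.
Column maxima: Left → 6, Right → 10; minimax = 6.
-3 ≠ 6, so there is no saddle point; optimal play is mixed.
Let the kicker play Low with probability p. Expected payoff against Left: (-5)p + 6(1−p) = −11p + 6; against Right: 10p + (-3)(1−p) = 13p − 3.
Setting these equal: −11p + 6 = 13p − 3 ⇒ −24p = -9 ⇒ p = 3/8, and the value is (-11)·(3/8) + 6 = 15/8.
For the keeper: with q = P(Left), equating Low's and High's payoffs gives −15q + 10 = 9q − 3 ⇒ q = 13/24.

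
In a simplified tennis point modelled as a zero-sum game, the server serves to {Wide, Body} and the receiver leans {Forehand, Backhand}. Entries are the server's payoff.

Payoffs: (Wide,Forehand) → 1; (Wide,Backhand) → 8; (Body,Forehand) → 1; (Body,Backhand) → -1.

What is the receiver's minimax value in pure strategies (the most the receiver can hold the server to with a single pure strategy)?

Column maxima: Forehand → 1, Backhand → 8.
The smallest of these is 1.

1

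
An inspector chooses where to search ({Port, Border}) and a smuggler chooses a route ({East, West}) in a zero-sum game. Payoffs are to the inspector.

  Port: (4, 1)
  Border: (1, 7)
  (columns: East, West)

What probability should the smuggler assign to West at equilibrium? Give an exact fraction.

Row minima: Port → 1, Border → 1; maximin = 1.
Column maxima: East → 4, West → 7; minimax = 4.
1 ≠ 4, so there is no saddle point; optimal play is mixed.
Let the inspector play Port with probability p. Expected payoff against East: 4p + 1(1−p) = 3p + 1; against West: 1p + 7(1−p) = −6p + 7.
Setting these equal: 3p + 1 = −6p + 7 ⇒ 9p = 6 ⇒ p = 2/3, and the value is (3)·(2/3) + 1 = 3.
For the smuggler: with q = P(East), equating Port's and Border's payoffs gives 3q + 1 = −6q + 7 ⇒ q = 2/3.

1/3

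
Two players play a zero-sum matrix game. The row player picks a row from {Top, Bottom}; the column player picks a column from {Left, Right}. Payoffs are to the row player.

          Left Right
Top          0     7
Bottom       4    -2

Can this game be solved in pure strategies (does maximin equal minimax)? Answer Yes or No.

No

Row minima: Top → 0, Bottom → -2; maximin = 0.
Column maxima: Left → 4, Right → 7; minimax = 4.
0 ≠ 4, so no pure-strategy equilibrium exists.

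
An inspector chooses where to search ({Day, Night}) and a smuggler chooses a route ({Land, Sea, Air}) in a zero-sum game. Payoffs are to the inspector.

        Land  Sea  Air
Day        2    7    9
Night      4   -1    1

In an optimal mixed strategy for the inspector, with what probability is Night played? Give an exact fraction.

1/2

Row minima: Day → 2, Night → -1; maximin = 2.
Column maxima: Land → 4, Sea → 7, Air → 9; minimax = 4.
2 ≠ 4, so there is no saddle point; optimal play is mixed.
Air is strictly dominated by Sea (it gives the inspector strictly more in every row), so the smuggler never plays it.
On the remaining 2×2 (Day, Night vs Land, Sea):
Let the inspector play Day with probability p. Expected payoff against Land: 2p + 4(1−p) = −2p + 4; against Sea: 7p + (-1)(1−p) = 8p − 1.
Setting these equal: −2p + 4 = 8p − 1 ⇒ −10p = -5 ⇒ p = 1/2, and the value is (-2)·(1/2) + 4 = 3.
For the smuggler: with q = P(Land), equating Day's and Night's payoffs gives −5q + 7 = 5q − 1 ⇒ q = 4/5.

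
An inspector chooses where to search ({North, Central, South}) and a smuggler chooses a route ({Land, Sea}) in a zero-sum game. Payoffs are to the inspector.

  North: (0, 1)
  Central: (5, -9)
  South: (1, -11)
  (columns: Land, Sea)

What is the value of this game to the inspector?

1/3

Row minima: North → 0, Central → -9, South → -11; maximin = 0.
Column maxima: Land → 5, Sea → 1; minimax = 1.
0 ≠ 1, so there is no saddle point; optimal play is mixed.
South is strictly dominated by Central, so the inspector never plays it.
On the remaining 2×2 (North, Central vs Land, Sea):
Let the inspector play North with probability p. Expected payoff against Land: 0p + 5(1−p) = −5p + 5; against Sea: 1p + (-9)(1−p) = 10p − 9.
Setting these equal: −5p + 5 = 10p − 9 ⇒ −15p = -14 ⇒ p = 14/15, and the value is (-5)·(14/15) + 5 = 1/3.
For the smuggler: with q = P(Land), equating North's and Central's payoffs gives −q + 1 = 14q − 9 ⇒ q = 2/3.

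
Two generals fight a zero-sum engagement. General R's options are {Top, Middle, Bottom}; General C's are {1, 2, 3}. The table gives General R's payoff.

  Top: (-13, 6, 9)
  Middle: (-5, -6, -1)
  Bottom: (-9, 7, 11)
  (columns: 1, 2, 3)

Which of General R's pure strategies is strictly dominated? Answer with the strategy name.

Bottom gives a strictly higher payoff than Top against every column: -9 > -13, 7 > 6, 11 > 9.
So Top is strictly dominated and General R never plays it.

Top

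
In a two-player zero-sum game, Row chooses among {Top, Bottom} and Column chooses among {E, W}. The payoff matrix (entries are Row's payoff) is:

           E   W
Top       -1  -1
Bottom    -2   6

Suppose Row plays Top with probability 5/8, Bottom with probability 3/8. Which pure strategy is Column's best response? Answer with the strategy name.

If Column plays E, Row's expected payoff is (5/8)·(-1) + (3/8)·(-2) = -11/8.
If Column plays W, Row's expected payoff is (5/8)·(-1) + (3/8)·6 = 13/8.
Column minimizes Row's payoff; the smallest is -11/8, so the best response is E.

E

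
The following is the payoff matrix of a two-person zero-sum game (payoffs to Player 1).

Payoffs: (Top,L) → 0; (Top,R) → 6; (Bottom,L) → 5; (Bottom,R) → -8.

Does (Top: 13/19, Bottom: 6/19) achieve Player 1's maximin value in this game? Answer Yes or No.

Against L this mix gives (13/19)·0 + (6/19)·5 = 30/19.
Against R this mix gives (13/19)·6 + (6/19)·(-8) = 30/19.
All of Player 2's active replies (L, R) yield 30/19, and no column does worse for Player 1. The mix makes Player 2 indifferent and guarantees 30/19, so it is optimal.

Yes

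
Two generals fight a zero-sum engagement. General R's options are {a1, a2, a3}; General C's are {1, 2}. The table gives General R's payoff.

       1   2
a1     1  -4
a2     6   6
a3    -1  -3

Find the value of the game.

6

Row minima: a1 → -4, a2 → 6, a3 → -3; maximin = 6.
Column maxima: 1 → 6, 2 → 6; minimax = 6.
Since maximin = minimax = 6, there is a saddle point and the value is 6.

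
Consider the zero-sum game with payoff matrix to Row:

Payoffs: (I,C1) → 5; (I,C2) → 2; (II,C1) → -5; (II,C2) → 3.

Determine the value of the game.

25/11

Row minima: I → 2, II → -5; maximin = 2.
Column maxima: C1 → 5, C2 → 3; minimax = 3.
2 ≠ 3, so there is no saddle point; optimal play is mixed.
Let Row play I with probability p. Expected payoff against C1: 5p + (-5)(1−p) = 10p − 5; against C2: 2p + 3(1−p) = −p + 3.
Setting these equal: 10p − 5 = −p + 3 ⇒ 11p = 8 ⇒ p = 8/11, and the value is (10)·(8/11) − 5 = 25/11.
For Column: with q = P(C1), equating I's and II's payoffs gives 3q + 2 = −8q + 3 ⇒ q = 1/11.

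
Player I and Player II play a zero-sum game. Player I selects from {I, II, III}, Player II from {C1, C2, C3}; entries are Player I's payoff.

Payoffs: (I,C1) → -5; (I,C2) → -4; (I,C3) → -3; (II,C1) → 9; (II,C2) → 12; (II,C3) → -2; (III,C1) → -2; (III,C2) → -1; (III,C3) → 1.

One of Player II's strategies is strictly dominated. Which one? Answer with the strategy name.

C2

C1 holds Player I's payoff strictly below C2 in every row: -5 < -4, 9 < 12, -2 < -1.
So C2 is strictly dominated for Player II.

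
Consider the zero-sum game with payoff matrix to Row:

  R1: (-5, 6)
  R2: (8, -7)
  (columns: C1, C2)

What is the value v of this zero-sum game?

1/2

Row minima: R1 → -5, R2 → -7; maximin = -5.
Column maxima: C1 → 8, C2 → 6; minimax = 6.
-5 ≠ 6, so there is no saddle point; optimal play is mixed.
Let Row play R1 with probability p. Expected payoff against C1: (-5)p + 8(1−p) = −13p + 8; against C2: 6p + (-7)(1−p) = 13p − 7.
Setting these equal: −13p + 8 = 13p − 7 ⇒ −26p = -15 ⇒ p = 15/26, and the value is (-13)·(15/26) + 8 = 1/2.
For Column: with q = P(C1), equating R1's and R2's payoffs gives −11q + 6 = 15q − 7 ⇒ q = 1/2.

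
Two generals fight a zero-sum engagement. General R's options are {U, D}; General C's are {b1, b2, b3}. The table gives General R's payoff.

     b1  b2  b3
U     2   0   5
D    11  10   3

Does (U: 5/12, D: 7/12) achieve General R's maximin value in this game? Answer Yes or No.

Against b1 this mix gives (5/12)·2 + (7/12)·11 = 29/4.
Against b2 this mix gives (5/12)·0 + (7/12)·10 = 35/6.
Against b3 this mix gives (5/12)·5 + (7/12)·3 = 23/6.
General C will play b3, holding General R to 23/6. Shifting weight toward the row that does better against b3 would raise this floor (the equalizing mix achieves 25/6 against both b3 and b2), so the proposed strategy is not optimal.

No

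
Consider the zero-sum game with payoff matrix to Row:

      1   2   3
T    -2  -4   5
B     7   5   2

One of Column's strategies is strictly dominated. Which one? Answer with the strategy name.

1

2 holds Row's payoff strictly below 1 in every row: -4 < -2, 5 < 7.
So 1 is strictly dominated for Column.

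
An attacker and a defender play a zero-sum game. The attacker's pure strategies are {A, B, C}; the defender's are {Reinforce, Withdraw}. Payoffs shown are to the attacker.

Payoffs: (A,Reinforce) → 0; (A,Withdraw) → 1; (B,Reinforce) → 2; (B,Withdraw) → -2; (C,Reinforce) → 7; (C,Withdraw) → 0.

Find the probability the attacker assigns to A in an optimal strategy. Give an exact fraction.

Row minima: A → 0, B → -2, C → 0; maximin = 0.
Column maxima: Reinforce → 7, Withdraw → 1; minimax = 1.
0 ≠ 1, so there is no saddle point; optimal play is mixed.
B is strictly dominated by C, so the attacker never plays it.
On the remaining 2×2 (A, C vs Reinforce, Withdraw):
Let the attacker play A with probability p. Expected payoff against Reinforce: 0p + 7(1−p) = −7p + 7; against Withdraw: 1p + 0(1−p) = p.
Setting these equal: −7p + 7 = p ⇒ −8p = -7 ⇒ p = 7/8, and the value is (-7)·(7/8) + 7 = 7/8.
For the defender: with q = P(Reinforce), equating A's and C's payoffs gives −q + 1 = 7q ⇒ q = 1/8.

7/8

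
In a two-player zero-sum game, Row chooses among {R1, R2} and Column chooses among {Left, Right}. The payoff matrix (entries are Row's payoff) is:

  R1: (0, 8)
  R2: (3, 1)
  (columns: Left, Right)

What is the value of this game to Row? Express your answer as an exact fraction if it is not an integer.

12/5

Row minima: R1 → 0, R2 → 1; maximin = 1.
Column maxima: Left → 3, Right → 8; minimax = 3.
1 ≠ 3, so there is no saddle point; optimal play is mixed.
Let Row play R1 with probability p. Expected payoff against Left: 0p + 3(1−p) = −3p + 3; against Right: 8p + 1(1−p) = 7p + 1.
Setting these equal: −3p + 3 = 7p + 1 ⇒ −10p = -2 ⇒ p = 1/5, and the value is (-3)·(1/5) + 3 = 12/5.
For Column: with q = P(Left), equating R1's and R2's payoffs gives −8q + 8 = 2q + 1 ⇒ q = 7/10.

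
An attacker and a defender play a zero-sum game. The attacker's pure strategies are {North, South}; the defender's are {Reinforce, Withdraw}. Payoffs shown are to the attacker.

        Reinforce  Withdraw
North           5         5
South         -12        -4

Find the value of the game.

5

Row minima: North → 5, South → -12; maximin = 5.
Column maxima: Reinforce → 5, Withdraw → 5; minimax = 5.
Since maximin = minimax = 5, there is a saddle point and the value is 5.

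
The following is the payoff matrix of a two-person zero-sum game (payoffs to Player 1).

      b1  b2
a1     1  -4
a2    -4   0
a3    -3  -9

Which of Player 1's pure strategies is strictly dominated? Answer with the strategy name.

a1 gives a strictly higher payoff than a3 against every column: 1 > -3, -4 > -9.
So a3 is strictly dominated and Player 1 never plays it.

a3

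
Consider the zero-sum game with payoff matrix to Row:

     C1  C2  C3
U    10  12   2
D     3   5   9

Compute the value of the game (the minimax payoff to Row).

Row minima: U → 2, D → 3; maximin = 3.
Column maxima: C1 → 10, C2 → 12, C3 → 9; minimax = 9.
3 ≠ 9, so there is no saddle point; optimal play is mixed.
C2 is strictly dominated by C1 (it gives Row strictly more in every row), so Column never plays it.
On the remaining 2×2 (U, D vs C1, C3):
Let Row play U with probability p. Expected payoff against C1: 10p + 3(1−p) = 7p + 3; against C3: 2p + 9(1−p) = −7p + 9.
Setting these equal: 7p + 3 = −7p + 9 ⇒ 14p = 6 ⇒ p = 3/7, and the value is (7)·(3/7) + 3 = 6.
For Column: with q = P(C1), equating U's and D's payoffs gives 8q + 2 = −6q + 9 ⇒ q = 1/2.

6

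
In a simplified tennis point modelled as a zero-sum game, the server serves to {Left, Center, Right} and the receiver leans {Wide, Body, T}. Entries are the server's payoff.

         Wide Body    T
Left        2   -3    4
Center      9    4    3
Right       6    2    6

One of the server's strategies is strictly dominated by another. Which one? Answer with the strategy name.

Left

Right gives a strictly higher payoff than Left against every column: 6 > 2, 2 > -3, 6 > 4.
So Left is strictly dominated and the server never plays it.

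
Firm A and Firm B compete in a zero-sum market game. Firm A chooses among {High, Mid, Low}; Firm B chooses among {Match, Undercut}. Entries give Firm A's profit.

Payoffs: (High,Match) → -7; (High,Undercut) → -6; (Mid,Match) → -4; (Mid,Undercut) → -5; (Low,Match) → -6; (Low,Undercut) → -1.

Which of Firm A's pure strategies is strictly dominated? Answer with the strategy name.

Mid gives a strictly higher payoff than High against every column: -4 > -7, -5 > -6.
So High is strictly dominated and Firm A never plays it.

High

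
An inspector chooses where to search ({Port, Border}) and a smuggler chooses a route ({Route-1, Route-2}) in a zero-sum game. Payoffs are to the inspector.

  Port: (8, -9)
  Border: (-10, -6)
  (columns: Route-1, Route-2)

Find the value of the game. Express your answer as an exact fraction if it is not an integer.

Row minima: Port → -9, Border → -10; maximin = -9.
Column maxima: Route-1 → 8, Route-2 → -6; minimax = -6.
-9 ≠ -6, so there is no saddle point; optimal play is mixed.
Let the inspector play Port with probability p. Expected payoff against Route-1: 8p + (-10)(1−p) = 18p − 10; against Route-2: (-9)p + (-6)(1−p) = −3p − 6.
Setting these equal: 18p − 10 = −3p − 6 ⇒ 21p = 4 ⇒ p = 4/21, and the value is (18)·(4/21) − 10 = -46/7.
For the smuggler: with q = P(Route-1), equating Port's and Border's payoffs gives 17q − 9 = −4q − 6 ⇒ q = 1/7.

-46/7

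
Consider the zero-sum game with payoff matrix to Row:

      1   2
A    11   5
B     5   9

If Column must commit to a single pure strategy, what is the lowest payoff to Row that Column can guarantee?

9

Column maxima: 1 → 11, 2 → 9.
The smallest of these is 9.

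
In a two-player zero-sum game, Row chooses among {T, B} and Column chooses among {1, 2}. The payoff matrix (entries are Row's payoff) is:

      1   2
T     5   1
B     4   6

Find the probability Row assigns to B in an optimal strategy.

Row minima: T → 1, B → 4; maximin = 4.
Column maxima: 1 → 5, 2 → 6; minimax = 5.
4 ≠ 5, so there is no saddle point; optimal play is mixed.
Let Row play T with probability p. Expected payoff against 1: 5p + 4(1−p) = p + 4; against 2: 1p + 6(1−p) = −5p + 6.
Setting these equal: p + 4 = −5p + 6 ⇒ 6p = 2 ⇒ p = 1/3, and the value is (1)·(1/3) + 4 = 13/3.
For Column: with q = P(1), equating T's and B's payoffs gives 4q + 1 = −2q + 6 ⇒ q = 5/6.

2/3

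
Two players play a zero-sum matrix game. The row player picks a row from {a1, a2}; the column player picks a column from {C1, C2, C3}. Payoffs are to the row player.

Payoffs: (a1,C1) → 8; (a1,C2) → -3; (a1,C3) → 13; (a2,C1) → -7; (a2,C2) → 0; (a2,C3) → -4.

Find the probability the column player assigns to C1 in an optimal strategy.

1/6

Row minima: a1 → -3, a2 → -7; maximin = -3.
Column maxima: C1 → 8, C2 → 0, C3 → 13; minimax = 0.
-3 ≠ 0, so there is no saddle point; optimal play is mixed.
C3 is strictly dominated by C1 (it gives the row player strictly more in every row), so the column player never plays it.
On the remaining 2×2 (a1, a2 vs C1, C2):
Let the row player play a1 with probability p. Expected payoff against C1: 8p + (-7)(1−p) = 15p − 7; against C2: (-3)p + 0(1−p) = −3p.
Setting these equal: 15p − 7 = −3p ⇒ 18p = 7 ⇒ p = 7/18, and the value is (15)·(7/18) − 7 = -7/6.
For the column player: with q = P(C1), equating a1's and a2's payoffs gives 11q − 3 = −7q ⇒ q = 1/6.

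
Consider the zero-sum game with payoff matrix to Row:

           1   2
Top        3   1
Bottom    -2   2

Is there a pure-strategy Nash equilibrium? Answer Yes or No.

Row minima: Top → 1, Bottom → -2; maximin = 1.
Column maxima: 1 → 3, 2 → 2; minimax = 2.
1 ≠ 2, so no pure-strategy equilibrium exists.

No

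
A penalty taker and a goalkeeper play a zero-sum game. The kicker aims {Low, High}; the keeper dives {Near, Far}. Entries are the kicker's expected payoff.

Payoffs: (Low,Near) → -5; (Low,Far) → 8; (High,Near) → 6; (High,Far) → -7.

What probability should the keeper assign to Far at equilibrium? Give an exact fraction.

Row minima: Low → -5, High → -7; maximin = -5.
Column maxima: Near → 6, Far → 8; minimax = 6.
-5 ≠ 6, so there is no saddle point; optimal play is mixed.
Let the kicker play Low with probability p. Expected payoff against Near: (-5)p + 6(1−p) = −11p + 6; against Far: 8p + (-7)(1−p) = 15p − 7.
Setting these equal: −11p + 6 = 15p − 7 ⇒ −26p = -13 ⇒ p = 1/2, and the value is (-11)·(1/2) + 6 = 1/2.
For the keeper: with q = P(Near), equating Low's and High's payoffs gives −13q + 8 = 13q − 7 ⇒ q = 15/26.

11/26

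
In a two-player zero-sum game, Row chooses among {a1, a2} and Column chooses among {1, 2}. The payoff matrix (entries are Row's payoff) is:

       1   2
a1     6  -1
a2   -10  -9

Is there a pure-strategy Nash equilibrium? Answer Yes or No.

Yes

Row minima: a1 → -1, a2 → -10; maximin = -1.
Column maxima: 1 → 6, 2 → -1; minimax = -1.
maximin = minimax = -1, so a saddle point exists.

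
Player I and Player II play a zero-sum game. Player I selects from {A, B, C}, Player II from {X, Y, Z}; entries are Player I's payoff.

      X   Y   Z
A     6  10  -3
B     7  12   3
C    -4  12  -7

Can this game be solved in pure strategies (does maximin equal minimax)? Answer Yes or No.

Row minima: A → -3, B → 3, C → -7; maximin = 3.
Column maxima: X → 7, Y → 12, Z → 3; minimax = 3.
maximin = minimax = 3, so a saddle point exists.

Yes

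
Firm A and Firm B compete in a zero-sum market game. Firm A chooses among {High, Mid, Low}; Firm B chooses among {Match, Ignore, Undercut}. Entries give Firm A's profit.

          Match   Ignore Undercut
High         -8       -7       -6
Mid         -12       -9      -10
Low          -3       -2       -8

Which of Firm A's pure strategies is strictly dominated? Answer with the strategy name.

Mid

High gives a strictly higher payoff than Mid against every column: -8 > -12, -7 > -9, -6 > -10.
So Mid is strictly dominated and Firm A never plays it.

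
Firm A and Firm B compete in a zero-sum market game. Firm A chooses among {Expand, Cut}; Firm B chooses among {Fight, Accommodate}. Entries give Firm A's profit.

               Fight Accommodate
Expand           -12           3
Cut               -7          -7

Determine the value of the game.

-7

Row minima: Expand → -12, Cut → -7; maximin = -7.
Column maxima: Fight → -7, Accommodate → 3; minimax = -7.
Since maximin = minimax = -7, there is a saddle point and the value is -7.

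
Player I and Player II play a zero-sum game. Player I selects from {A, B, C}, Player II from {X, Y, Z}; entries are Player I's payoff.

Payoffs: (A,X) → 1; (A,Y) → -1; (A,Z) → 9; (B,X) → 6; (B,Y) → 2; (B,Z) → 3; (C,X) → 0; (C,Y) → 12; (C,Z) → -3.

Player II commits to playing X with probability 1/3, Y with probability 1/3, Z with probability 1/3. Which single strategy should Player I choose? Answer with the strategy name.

Expected payoff of A: (1/3)·1 + (1/3)·(-1) + (1/3)·9 = 3.
Expected payoff of B: (1/3)·6 + (1/3)·2 + (1/3)·3 = 11/3.
Expected payoff of C: (1/3)·0 + (1/3)·12 + (1/3)·(-3) = 3.
The largest is 11/3, so Player I's best response is B.

B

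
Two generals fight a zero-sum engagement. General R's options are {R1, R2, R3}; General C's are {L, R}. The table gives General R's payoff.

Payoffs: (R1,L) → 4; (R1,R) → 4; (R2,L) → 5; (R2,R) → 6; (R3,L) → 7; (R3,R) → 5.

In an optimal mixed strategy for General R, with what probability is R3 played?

1/3

Row minima: R1 → 4, R2 → 5, R3 → 5; maximin = 5.
Column maxima: L → 7, R → 6; minimax = 6.
5 ≠ 6, so there is no saddle point; optimal play is mixed.
R1 is strictly dominated by R2, so General R never plays it.
On the remaining 2×2 (R2, R3 vs L, R):
Let General R play R2 with probability p. Expected payoff against L: 5p + 7(1−p) = −2p + 7; against R: 6p + 5(1−p) = p + 5.
Setting these equal: −2p + 7 = p + 5 ⇒ −3p = -2 ⇒ p = 2/3, and the value is (-2)·(2/3) + 7 = 17/3.
For General C: with q = P(L), equating R2's and R3's payoffs gives −q + 6 = 2q + 5 ⇒ q = 1/3.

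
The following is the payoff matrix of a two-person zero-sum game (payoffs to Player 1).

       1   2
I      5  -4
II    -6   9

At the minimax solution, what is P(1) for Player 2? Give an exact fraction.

13/24

Row minima: I → -4, II → -6; maximin = -4.
Column maxima: 1 → 5, 2 → 9; minimax = 5.
-4 ≠ 5, so there is no saddle point; optimal play is mixed.
Let Player 1 play I with probability p. Expected payoff against 1: 5p + (-6)(1−p) = 11p − 6; against 2: (-4)p + 9(1−p) = −13p + 9.
Setting these equal: 11p − 6 = −13p + 9 ⇒ 24p = 15 ⇒ p = 5/8, and the value is (11)·(5/8) − 6 = 7/8.
For Player 2: with q = P(1), equating I's and II's payoffs gives 9q − 4 = −15q + 9 ⇒ q = 13/24.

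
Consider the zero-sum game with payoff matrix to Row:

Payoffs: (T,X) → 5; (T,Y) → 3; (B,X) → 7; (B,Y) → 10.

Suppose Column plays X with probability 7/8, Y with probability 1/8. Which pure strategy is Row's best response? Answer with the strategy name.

B

Expected payoff of T: (7/8)·5 + (1/8)·3 = 19/4.
Expected payoff of B: (7/8)·7 + (1/8)·10 = 59/8.
The largest is 59/8, so Row's best response is B.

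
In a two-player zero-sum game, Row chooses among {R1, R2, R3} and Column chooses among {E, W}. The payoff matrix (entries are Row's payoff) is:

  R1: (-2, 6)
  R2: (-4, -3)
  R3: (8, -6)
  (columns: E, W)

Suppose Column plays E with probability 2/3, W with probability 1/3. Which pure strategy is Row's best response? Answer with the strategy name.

R3

Expected payoff of R1: (2/3)·(-2) + (1/3)·6 = 2/3.
Expected payoff of R2: (2/3)·(-4) + (1/3)·(-3) = -11/3.
Expected payoff of R3: (2/3)·8 + (1/3)·(-6) = 10/3.
The largest is 10/3, so Row's best response is R3.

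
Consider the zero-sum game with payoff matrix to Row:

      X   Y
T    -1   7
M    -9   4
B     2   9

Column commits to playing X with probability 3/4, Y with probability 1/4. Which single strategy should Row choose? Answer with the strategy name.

Expected payoff of T: (3/4)·(-1) + (1/4)·7 = 1.
Expected payoff of M: (3/4)·(-9) + (1/4)·4 = -23/4.
Expected payoff of B: (3/4)·2 + (1/4)·9 = 15/4.
The largest is 15/4, so Row's best response is B.

B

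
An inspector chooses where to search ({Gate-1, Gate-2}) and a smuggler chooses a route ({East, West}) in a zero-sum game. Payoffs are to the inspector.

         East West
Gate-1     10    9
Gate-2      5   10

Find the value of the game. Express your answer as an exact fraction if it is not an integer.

55/6

Row minima: Gate-1 → 9, Gate-2 → 5; maximin = 9.
Column maxima: East → 10, West → 10; minimax = 10.
9 ≠ 10, so there is no saddle point; optimal play is mixed.
Let the inspector play Gate-1 with probability p. Expected payoff against East: 10p + 5(1−p) = 5p + 5; against West: 9p + 10(1−p) = −p + 10.
Setting these equal: 5p + 5 = −p + 10 ⇒ 6p = 5 ⇒ p = 5/6, and the value is (5)·(5/6) + 5 = 55/6.
For the smuggler: with q = P(East), equating Gate-1's and Gate-2's payoffs gives q + 9 = −5q + 10 ⇒ q = 1/6.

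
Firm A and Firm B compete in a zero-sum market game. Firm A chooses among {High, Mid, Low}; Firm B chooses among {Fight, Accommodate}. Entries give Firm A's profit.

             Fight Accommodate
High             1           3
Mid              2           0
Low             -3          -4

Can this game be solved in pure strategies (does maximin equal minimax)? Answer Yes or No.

No

Row minima: High → 1, Mid → 0, Low → -4; maximin = 1.
Column maxima: Fight → 2, Accommodate → 3; minimax = 2.
1 ≠ 2, so no pure-strategy equilibrium exists.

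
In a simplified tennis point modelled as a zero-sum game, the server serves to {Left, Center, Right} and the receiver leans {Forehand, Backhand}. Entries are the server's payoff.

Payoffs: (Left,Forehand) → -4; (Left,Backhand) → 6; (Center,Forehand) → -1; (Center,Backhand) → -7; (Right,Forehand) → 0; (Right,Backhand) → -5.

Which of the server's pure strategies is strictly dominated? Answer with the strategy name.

Right gives a strictly higher payoff than Center against every column: 0 > -1, -5 > -7.
So Center is strictly dominated and the server never plays it.

Center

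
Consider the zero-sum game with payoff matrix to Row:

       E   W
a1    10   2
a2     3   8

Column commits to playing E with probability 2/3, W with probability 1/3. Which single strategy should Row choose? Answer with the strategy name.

Expected payoff of a1: (2/3)·10 + (1/3)·2 = 22/3.
Expected payoff of a2: (2/3)·3 + (1/3)·8 = 14/3.
The largest is 22/3, so Row's best response is a1.

a1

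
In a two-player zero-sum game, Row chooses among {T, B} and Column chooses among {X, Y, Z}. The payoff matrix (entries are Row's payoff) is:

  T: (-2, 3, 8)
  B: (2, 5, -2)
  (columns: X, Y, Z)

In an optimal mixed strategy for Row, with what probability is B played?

5/7

Row minima: T → -2, B → -2; maximin = -2.
Column maxima: X → 2, Y → 5, Z → 8; minimax = 2.
-2 ≠ 2, so there is no saddle point; optimal play is mixed.
Y is strictly dominated by X (it gives Row strictly more in every row), so Column never plays it.
On the remaining 2×2 (T, B vs X, Z):
Let Row play T with probability p. Expected payoff against X: (-2)p + 2(1−p) = −4p + 2; against Z: 8p + (-2)(1−p) = 10p − 2.
Setting these equal: −4p + 2 = 10p − 2 ⇒ −14p = -4 ⇒ p = 2/7, and the value is (-4)·(2/7) + 2 = 6/7.
For Column: with q = P(X), equating T's and B's payoffs gives −10q + 8 = 4q − 2 ⇒ q = 5/7.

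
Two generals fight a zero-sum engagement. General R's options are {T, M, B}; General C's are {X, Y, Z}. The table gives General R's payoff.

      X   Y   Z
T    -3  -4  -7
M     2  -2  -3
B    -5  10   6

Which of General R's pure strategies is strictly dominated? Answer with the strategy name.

T

M gives a strictly higher payoff than T against every column: 2 > -3, -2 > -4, -3 > -7.
So T is strictly dominated and General R never plays it.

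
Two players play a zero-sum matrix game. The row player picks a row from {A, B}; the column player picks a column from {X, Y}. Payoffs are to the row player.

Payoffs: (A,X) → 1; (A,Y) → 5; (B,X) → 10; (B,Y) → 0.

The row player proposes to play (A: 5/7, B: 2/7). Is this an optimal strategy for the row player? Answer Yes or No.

Against X this mix gives (5/7)·1 + (2/7)·10 = 25/7.
Against Y this mix gives (5/7)·5 + (2/7)·0 = 25/7.
All of the column player's active replies (X, Y) yield 25/7, and no column does worse for the row player. The mix makes the column player indifferent and guarantees 25/7, so it is optimal.

Yes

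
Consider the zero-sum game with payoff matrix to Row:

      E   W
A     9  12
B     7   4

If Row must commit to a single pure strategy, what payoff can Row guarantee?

9

Row minima: A → 9, B → 4.
The best of these is 9.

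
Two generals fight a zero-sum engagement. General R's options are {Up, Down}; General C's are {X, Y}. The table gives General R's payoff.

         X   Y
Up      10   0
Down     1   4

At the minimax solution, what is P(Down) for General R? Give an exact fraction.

Row minima: Up → 0, Down → 1; maximin = 1.
Column maxima: X → 10, Y → 4; minimax = 4.
1 ≠ 4, so there is no saddle point; optimal play is mixed.
Let General R play Up with probability p. Expected payoff against X: 10p + 1(1−p) = 9p + 1; against Y: 0p + 4(1−p) = −4p + 4.
Setting these equal: 9p + 1 = −4p + 4 ⇒ 13p = 3 ⇒ p = 3/13, and the value is (9)·(3/13) + 1 = 40/13.
For General C: with q = P(X), equating Up's and Down's payoffs gives 10q = −3q + 4 ⇒ q = 4/13.

10/13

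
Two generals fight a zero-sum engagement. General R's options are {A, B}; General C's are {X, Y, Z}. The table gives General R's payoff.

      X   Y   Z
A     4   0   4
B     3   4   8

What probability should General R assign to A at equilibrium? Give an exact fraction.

1/5

Row minima: A → 0, B → 3; maximin = 3.
Column maxima: X → 4, Y → 4, Z → 8; minimax = 4.
3 ≠ 4, so there is no saddle point; optimal play is mixed.
Z is strictly dominated by Y (it gives General R strictly more in every row), so General C never plays it.
On the remaining 2×2 (A, B vs X, Y):
Let General R play A with probability p. Expected payoff against X: 4p + 3(1−p) = p + 3; against Y: 0p + 4(1−p) = −4p + 4.
Setting these equal: p + 3 = −4p + 4 ⇒ 5p = 1 ⇒ p = 1/5, and the value is (1)·(1/5) + 3 = 16/5.
For General C: with q = P(X), equating A's and B's payoffs gives 4q = −q + 4 ⇒ q = 4/5.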